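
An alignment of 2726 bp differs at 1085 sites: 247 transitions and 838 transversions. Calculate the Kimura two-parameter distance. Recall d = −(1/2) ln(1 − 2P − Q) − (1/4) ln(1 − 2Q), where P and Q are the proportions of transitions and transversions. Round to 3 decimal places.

0.574

P = 247/2726 ≈ 0.090609 and Q = 838/2726 ≈ 0.30741.
Under the Kimura two-parameter model, d = −½ ln(1 − 2P − Q) − ¼ ln(1 − 2Q).
1 − 2P − Q = 0.511372, giving −½ ln(0.511372) = 0.335329.
1 − 2Q = 0.38518, giving −¼ ln(0.38518) = 0.238511.
d = 0.335329 + 0.238511 = 0.573840.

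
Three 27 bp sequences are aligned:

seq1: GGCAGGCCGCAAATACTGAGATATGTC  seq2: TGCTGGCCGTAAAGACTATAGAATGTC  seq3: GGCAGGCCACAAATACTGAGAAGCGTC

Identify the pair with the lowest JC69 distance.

seq1–seq2: 9/27 differ, p = 0.333, d = 0.441.
seq1–seq3: 4/27 differ, p = 0.148, d = 0.165.
seq2–seq3: 11/27 differ, p = 0.407, d = 0.588.
The smallest distance is between seq1 and seq3.

seq1 and seq3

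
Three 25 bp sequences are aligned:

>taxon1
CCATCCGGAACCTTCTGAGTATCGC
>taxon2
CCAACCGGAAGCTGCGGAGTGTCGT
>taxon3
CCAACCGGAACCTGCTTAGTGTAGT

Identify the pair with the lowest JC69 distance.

taxon2 and taxon3

taxon1–taxon2: 6/25 differ, p = 0.240, d = 0.289.
taxon1–taxon3: 6/25 differ, p = 0.240, d = 0.289.
taxon2–taxon3: 4/25 differ, p = 0.160, d = 0.180.
The smallest distance is between taxon2 and taxon3.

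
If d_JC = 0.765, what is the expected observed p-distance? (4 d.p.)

p = (3/4)(1 − e^(−4d/3)) = 0.75 × (1 − e^(-1.02)) = 0.75 × (1 − 0.360595) = 0.479554.

0.4796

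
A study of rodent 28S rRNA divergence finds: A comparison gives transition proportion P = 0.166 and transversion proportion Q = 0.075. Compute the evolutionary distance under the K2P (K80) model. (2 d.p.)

0.30

Under the Kimura two-parameter model, d = −½ ln(1 − 2P − Q) − ¼ ln(1 − 2Q).
1 − 2P − Q = 0.593, giving −½ ln(0.593) = 0.261280.
1 − 2Q = 0.85, giving −¼ ln(0.85) = 0.040630.
d = 0.261280 + 0.040630 = 0.301910.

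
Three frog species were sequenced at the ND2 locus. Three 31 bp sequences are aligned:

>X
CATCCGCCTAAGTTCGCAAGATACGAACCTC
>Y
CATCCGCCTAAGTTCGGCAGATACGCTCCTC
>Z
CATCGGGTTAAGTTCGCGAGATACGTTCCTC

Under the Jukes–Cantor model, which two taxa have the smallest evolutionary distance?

X and Y

X–Y: 4/31 differ, p = 0.129, d = 0.142.
X–Z: 6/31 differ, p = 0.194, d = 0.224.
Y–Z: 6/31 differ, p = 0.194, d = 0.224.
The smallest distance is between X and Y.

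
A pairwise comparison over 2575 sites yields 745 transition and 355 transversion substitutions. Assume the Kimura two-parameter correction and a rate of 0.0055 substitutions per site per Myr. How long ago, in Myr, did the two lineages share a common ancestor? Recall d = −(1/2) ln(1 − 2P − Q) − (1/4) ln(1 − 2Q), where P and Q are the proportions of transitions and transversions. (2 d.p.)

64.63

P = 745/2575 ≈ 0.28932 and Q = 355/2575 ≈ 0.137864.
Under the Kimura two-parameter model, d = −½ ln(1 − 2P − Q) − ¼ ln(1 − 2Q).
1 − 2P − Q = 0.283496, giving −½ ln(0.283496) = 0.630279.
1 − 2Q = 0.724272, giving −¼ ln(0.724272) = 0.080647.
d = 0.630279 + 0.080647 = 0.710926.
Under a molecular clock d = 2μt, so t = d/(2μ) = 0.710926 / (2 × 0.0055) = 64.63 Myr.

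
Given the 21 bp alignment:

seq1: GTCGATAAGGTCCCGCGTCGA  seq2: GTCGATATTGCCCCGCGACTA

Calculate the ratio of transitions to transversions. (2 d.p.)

Transitions are A↔G and C↔T; transversions are all other mismatches.
Transitions: 1. Transversions: 4.
R = 1/4 = 0.25.

0.25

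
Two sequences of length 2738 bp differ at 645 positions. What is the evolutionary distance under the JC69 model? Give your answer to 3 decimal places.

p = 645/2738 ≈ 0.235573.
d = −(3/4) ln(1 − 4p/3) = −0.75 ln(1 − 0.314097) = −0.75 ln(0.685903)
  = −0.75 × (-0.377019) = 0.282764 substitutions/site.

0.283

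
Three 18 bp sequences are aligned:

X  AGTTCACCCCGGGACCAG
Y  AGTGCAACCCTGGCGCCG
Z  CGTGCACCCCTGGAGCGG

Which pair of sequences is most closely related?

Y and Z

X–Y: 6/18 differ, p = 0.333, d = 0.441.
X–Z: 5/18 differ, p = 0.278, d = 0.347.
Y–Z: 4/18 differ, p = 0.222, d = 0.264.
The smallest distance is between Y and Z.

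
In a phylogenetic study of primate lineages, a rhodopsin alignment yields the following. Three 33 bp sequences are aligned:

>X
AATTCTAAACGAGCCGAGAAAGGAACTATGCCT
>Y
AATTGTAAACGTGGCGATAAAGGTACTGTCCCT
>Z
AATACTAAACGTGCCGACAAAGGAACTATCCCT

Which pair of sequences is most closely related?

X and Z

X–Y: 7/33 differ, p = 0.212, d = 0.249.
X–Z: 4/33 differ, p = 0.121, d = 0.132.
Y–Z: 6/33 differ, p = 0.182, d = 0.208.
The smallest distance is between X and Z.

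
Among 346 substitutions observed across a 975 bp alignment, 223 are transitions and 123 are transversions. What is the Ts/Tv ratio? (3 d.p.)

1.813

R = 223/123 = 1.813008… ≈ 1.813 (to 3 d.p.).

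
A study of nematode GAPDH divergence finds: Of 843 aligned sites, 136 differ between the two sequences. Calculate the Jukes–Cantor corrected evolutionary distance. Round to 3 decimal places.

p = 136/843 ≈ 0.161329.
d = −(3/4) ln(1 − 4p/3) = −0.75 ln(1 − 0.215105) = −0.75 ln(0.784895)
  = −0.75 × (-0.242205) = 0.181654 substitutions/site.

0.182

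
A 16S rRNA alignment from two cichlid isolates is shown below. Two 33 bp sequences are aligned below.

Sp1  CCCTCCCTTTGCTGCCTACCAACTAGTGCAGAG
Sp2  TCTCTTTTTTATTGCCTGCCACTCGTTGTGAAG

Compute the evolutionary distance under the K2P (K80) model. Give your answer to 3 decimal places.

Of 33 sites, 15 differences are transitions and 2 are transversions, so P = 15/33 ≈ 0.454545 and Q = 2/33 ≈ 0.060606.
Under the Kimura two-parameter model, d = −½ ln(1 − 2P − Q) − ¼ ln(1 − 2Q).
1 − 2P − Q = 0.030304, giving −½ ln(0.030304) = 1.748238.
1 − 2Q = 0.878788, giving −¼ ln(0.878788) = 0.032303.
d = 1.748238 + 0.032303 = 1.780541.

1.781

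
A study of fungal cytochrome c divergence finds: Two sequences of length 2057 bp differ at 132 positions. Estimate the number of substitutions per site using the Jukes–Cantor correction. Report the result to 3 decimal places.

p = 132/2057 ≈ 0.064171.
d = −(3/4) ln(1 − 4p/3) = −0.75 ln(1 − 0.085561) = −0.75 ln(0.914439)
  = −0.75 × (-0.089445) = 0.067084 substitutions/site.

0.067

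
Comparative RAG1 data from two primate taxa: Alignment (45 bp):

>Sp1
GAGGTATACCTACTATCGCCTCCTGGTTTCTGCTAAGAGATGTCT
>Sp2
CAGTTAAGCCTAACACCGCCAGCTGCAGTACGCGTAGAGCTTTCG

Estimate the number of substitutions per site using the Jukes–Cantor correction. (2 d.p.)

The sequences differ at 19 of 45 sites, so p = 19/45 ≈ 0.422222.
d = −(3/4) ln(1 − 4p/3) = −0.75 ln(1 − 0.562963) = −0.75 ln(0.437037)
  = −0.75 × (-0.827737) = 0.620803 substitutions/site.

0.62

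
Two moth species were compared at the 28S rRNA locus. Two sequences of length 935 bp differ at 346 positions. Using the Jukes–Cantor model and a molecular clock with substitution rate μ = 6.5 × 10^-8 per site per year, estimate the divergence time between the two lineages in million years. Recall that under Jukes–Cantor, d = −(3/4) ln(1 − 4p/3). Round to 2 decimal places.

3.92

p = 346/935 ≈ 0.370053.
d = −(3/4) ln(1 − 4p/3) = −0.75 ln(1 − 0.493404) = −0.75 ln(0.506596)
  = −0.75 × (-0.680041) = 0.510031 substitutions/site.
Under a molecular clock d = 2μt, so t = d/(2μ) = 0.510031 / (2 × 6.5 × 10^-8) = 3.92 million years.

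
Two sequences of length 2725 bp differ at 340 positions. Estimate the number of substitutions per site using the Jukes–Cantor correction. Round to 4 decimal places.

0.1365

p = 340/2725 ≈ 0.124771.
d = −(3/4) ln(1 − 4p/3) = −0.75 ln(1 − 0.166361) = −0.75 ln(0.833639)
  = −0.75 × (-0.181955) = 0.136466 substitutions/site.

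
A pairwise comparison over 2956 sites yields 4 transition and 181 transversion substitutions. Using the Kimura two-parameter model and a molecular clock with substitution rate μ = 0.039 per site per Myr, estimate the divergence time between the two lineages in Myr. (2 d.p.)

0.84

P = 4/2956 ≈ 0.001353 and Q = 181/2956 ≈ 0.061231.
Under the Kimura two-parameter model, d = −½ ln(1 − 2P − Q) − ¼ ln(1 − 2Q).
1 − 2P − Q = 0.936063, giving −½ ln(0.936063) = 0.033036.
1 − 2Q = 0.877538, giving −¼ ln(0.877538) = 0.032659.
d = 0.033036 + 0.032659 = 0.065695.
Under a molecular clock d = 2μt, so t = d/(2μ) = 0.065695 / (2 × 0.039) = 0.84 Myr.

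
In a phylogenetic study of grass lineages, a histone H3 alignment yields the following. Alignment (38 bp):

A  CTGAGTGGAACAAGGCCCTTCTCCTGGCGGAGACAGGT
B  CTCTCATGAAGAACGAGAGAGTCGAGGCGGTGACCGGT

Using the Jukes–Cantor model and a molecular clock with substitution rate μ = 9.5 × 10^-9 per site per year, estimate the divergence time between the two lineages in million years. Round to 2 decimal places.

35.82

The sequences differ at 17 of 38 sites, so p = 17/38 ≈ 0.447368.
d = −(3/4) ln(1 − 4p/3) = −0.75 ln(1 − 0.596491) = −0.75 ln(0.403509)
  = −0.75 × (-0.907556) = 0.680667 substitutions/site.
Under a molecular clock d = 2μt, so t = d/(2μ) = 0.680667 / (2 × 9.5 × 10^-9) = 35.82 million years.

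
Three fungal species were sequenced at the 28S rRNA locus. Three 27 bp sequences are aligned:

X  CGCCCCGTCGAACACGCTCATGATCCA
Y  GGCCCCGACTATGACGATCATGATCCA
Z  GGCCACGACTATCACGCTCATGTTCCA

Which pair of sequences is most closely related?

Y and Z

X–Y: 6/27 differ, p = 0.222, d = 0.264.
X–Z: 6/27 differ, p = 0.222, d = 0.264.
Y–Z: 4/27 differ, p = 0.148, d = 0.165.
The smallest distance is between Y and Z.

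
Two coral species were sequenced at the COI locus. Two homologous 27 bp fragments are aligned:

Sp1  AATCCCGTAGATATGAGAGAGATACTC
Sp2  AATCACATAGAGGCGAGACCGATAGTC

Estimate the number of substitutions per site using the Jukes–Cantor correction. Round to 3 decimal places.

0.377

The sequences differ at 8 of 27 sites (5, 7, 12, 13, 14, 19, 20, 25), so p = 8/27 ≈ 0.296296.
d = −(3/4) ln(1 − 4p/3) = −0.75 ln(1 − 0.395061) = −0.75 ln(0.604939)
  = −0.75 × (-0.502628) = 0.376971 substitutions/site.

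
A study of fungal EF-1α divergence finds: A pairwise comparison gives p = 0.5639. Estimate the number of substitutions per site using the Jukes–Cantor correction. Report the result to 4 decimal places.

d = −(3/4) ln(1 − 4p/3) = −0.75 ln(1 − 0.751867) = −0.75 ln(0.248133)
  = −0.75 × (-1.393790) = 1.045343 substitutions/site.

1.0453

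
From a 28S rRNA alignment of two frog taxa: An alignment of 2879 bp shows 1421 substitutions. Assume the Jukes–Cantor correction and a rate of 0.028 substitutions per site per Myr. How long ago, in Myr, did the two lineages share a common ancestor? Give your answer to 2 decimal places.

p = 1421/2879 ≈ 0.493574.
d = −(3/4) ln(1 − 4p/3) = −0.75 ln(1 − 0.658099) = −0.75 ln(0.341901)
  = −0.75 × (-1.073234) = 0.804926 substitutions/site.
Under a molecular clock d = 2μt, so t = d/(2μ) = 0.804926 / (2 × 0.028) = 14.37 Myr.

14.37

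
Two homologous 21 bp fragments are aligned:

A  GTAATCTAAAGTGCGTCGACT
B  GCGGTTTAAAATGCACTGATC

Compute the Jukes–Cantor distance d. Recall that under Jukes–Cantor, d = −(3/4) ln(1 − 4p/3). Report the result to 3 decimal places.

The sequences differ at 10 of 21 sites (2, 3, 4, 6, 11, 15, 16, 17, 20, 21), so p = 10/21 ≈ 0.47619.
d = −(3/4) ln(1 − 4p/3) = −0.75 ln(1 − 0.63492) = −0.75 ln(0.36508)
  = −0.75 × (-1.007639) = 0.755729 substitutions/site.

0.756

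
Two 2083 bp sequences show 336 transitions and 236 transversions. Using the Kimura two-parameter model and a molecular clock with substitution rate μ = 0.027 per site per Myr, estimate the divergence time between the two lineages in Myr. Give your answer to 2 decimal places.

6.49

P = 336/2083 ≈ 0.161306 and Q = 236/2083 ≈ 0.113298.
Under the Kimura two-parameter model, d = −½ ln(1 − 2P − Q) − ¼ ln(1 − 2Q).
1 − 2P − Q = 0.56409, giving −½ ln(0.56409) = 0.286271.
1 − 2Q = 0.773404, giving −¼ ln(0.773404) = 0.064238.
d = 0.286271 + 0.064238 = 0.350509.
Under a molecular clock d = 2μt, so t = d/(2μ) = 0.350509 / (2 × 0.027) = 6.49 Myr.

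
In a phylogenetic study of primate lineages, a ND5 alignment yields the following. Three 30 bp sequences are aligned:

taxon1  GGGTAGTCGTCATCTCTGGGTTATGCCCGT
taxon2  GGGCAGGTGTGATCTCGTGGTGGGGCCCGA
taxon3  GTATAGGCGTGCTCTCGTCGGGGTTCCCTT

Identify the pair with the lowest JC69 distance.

taxon1 and taxon2

taxon1–taxon2: 10/30 differ, p = 0.333, d = 0.441.
taxon1–taxon3: 13/30 differ, p = 0.433, d = 0.647.
taxon2–taxon3: 11/30 differ, p = 0.367, d = 0.503.
The smallest distance is between taxon1 and taxon2.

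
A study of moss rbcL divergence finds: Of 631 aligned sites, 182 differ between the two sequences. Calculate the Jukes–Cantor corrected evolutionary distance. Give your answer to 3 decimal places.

p = 182/631 ≈ 0.288431.
d = −(3/4) ln(1 − 4p/3) = −0.75 ln(1 − 0.384575) = −0.75 ln(0.615425)
  = −0.75 × (-0.485442) = 0.364082 substitutions/site.

0.364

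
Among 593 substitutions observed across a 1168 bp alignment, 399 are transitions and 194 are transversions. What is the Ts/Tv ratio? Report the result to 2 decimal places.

2.06

R = 399/194 = 2.056701… ≈ 2.06 (to 2 d.p.).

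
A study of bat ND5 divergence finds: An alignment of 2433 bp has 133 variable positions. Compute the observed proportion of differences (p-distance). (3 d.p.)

p = 133/2433 = 0.054665… ≈ 0.055 (to 3 d.p.).

0.055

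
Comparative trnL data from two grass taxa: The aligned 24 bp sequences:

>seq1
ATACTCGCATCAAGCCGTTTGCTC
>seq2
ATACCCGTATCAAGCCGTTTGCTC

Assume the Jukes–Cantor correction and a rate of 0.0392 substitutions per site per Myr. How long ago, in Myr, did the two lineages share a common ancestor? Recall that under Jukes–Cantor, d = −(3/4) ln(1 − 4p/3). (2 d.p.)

The sequences differ at 2 of 24 sites (5, 8), so p = 2/24 ≈ 0.083333.
d = −(3/4) ln(1 − 4p/3) = −0.75 ln(1 − 0.111111) = −0.75 ln(0.888889)
  = −0.75 × (-0.117783) = 0.088337 substitutions/site.
Under a molecular clock d = 2μt, so t = d/(2μ) = 0.088337 / (2 × 0.0392) = 1.13 Myr.

1.13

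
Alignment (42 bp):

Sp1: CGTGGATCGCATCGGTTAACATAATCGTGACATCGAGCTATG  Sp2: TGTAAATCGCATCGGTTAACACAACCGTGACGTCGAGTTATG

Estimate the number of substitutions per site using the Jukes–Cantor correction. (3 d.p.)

The sequences differ at 7 of 42 sites (1, 4, 5, 22, 25, 32, 38), so p = 7/42 ≈ 0.166667.
d = −(3/4) ln(1 − 4p/3) = −0.75 ln(1 − 0.222223) = −0.75 ln(0.777777)
  = −0.75 × (-0.251315) = 0.188486 substitutions/site.

0.188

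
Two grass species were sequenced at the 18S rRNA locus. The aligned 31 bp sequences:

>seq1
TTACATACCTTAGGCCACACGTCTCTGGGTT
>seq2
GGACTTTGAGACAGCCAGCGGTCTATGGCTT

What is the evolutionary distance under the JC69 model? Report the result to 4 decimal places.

0.7771

The sequences differ at 15 of 31 sites, so p = 15/31 ≈ 0.483871.
d = −(3/4) ln(1 − 4p/3) = −0.75 ln(1 − 0.645161) = −0.75 ln(0.354839)
  = −0.75 × (-1.036091) = 0.777068 substitutions/site.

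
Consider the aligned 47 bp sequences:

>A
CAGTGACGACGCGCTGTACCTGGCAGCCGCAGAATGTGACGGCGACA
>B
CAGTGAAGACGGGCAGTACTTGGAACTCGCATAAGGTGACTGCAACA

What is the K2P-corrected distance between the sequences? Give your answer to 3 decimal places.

0.281

Of 47 sites, 3 differences are transitions and 8 are transversions, so P = 3/47 ≈ 0.06383 and Q = 8/47 ≈ 0.170213.
Under the Kimura two-parameter model, d = −½ ln(1 − 2P − Q) − ¼ ln(1 − 2Q).
1 − 2P − Q = 0.702127, giving −½ ln(0.702127) = 0.176820.
1 − 2Q = 0.659574, giving −¼ ln(0.659574) = 0.104040.
d = 0.176820 + 0.104040 = 0.280860.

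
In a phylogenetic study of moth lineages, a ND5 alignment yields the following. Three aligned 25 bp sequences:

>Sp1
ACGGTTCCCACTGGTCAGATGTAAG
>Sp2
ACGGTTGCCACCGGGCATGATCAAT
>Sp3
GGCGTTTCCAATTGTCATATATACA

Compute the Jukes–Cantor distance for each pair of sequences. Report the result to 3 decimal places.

d(Sp1,Sp2) = 0.490, d(Sp1,Sp3) = 0.572, d(Sp2,Sp3) = 1.030

Sp1–Sp2: 9/25 sites differ → p = 0.36, d = −0.75 ln(1 − 0.48) = 0.490445 ≈ 0.490.
Sp1–Sp3: 10/25 sites differ → p = 0.4, d = −0.75 ln(1 − 0.533333) = 0.571605 ≈ 0.572.
Sp2–Sp3: 14/25 sites differ → p = 0.56, d = −0.75 ln(1 − 0.746667) = 1.029788 ≈ 1.030.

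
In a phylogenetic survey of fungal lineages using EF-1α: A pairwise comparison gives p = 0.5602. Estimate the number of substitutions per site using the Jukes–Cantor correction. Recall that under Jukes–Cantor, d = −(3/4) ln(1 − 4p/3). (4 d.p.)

1.0306

d = −(3/4) ln(1 − 4p/3) = −0.75 ln(1 − 0.746933) = −0.75 ln(0.253067)
  = −0.75 × (-1.374101) = 1.030576 substitutions/site.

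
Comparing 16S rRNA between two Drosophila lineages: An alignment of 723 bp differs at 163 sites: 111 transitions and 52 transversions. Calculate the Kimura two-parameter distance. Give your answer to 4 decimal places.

P = 111/723 ≈ 0.153527 and Q = 52/723 ≈ 0.071923.
Under the Kimura two-parameter model, d = −½ ln(1 − 2P − Q) − ¼ ln(1 − 2Q).
1 − 2P − Q = 0.621023, giving −½ ln(0.621023) = 0.238194.
1 − 2Q = 0.856154, giving −¼ ln(0.856154) = 0.038826.
d = 0.238194 + 0.038826 = 0.277020.

0.2770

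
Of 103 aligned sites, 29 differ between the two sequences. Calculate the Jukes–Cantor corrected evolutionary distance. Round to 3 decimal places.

p = 29/103 ≈ 0.281553.
d = −(3/4) ln(1 − 4p/3) = −0.75 ln(1 − 0.375404) = −0.75 ln(0.624596)
  = −0.75 × (-0.470650) = 0.352988 substitutions/site.

0.353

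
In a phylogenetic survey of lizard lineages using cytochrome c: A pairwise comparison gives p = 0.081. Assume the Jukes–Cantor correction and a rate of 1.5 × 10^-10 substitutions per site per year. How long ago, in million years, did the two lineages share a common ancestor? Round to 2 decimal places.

285.72

d = −(3/4) ln(1 − 4p/3) = −0.75 ln(1 − 0.108) = −0.75 ln(0.892)
  = −0.75 × (-0.114289) = 0.085717 substitutions/site.
Under a molecular clock d = 2μt, so t = d/(2μ) = 0.085717 / (2 × 1.5 × 10^-10) = 285.72 million years.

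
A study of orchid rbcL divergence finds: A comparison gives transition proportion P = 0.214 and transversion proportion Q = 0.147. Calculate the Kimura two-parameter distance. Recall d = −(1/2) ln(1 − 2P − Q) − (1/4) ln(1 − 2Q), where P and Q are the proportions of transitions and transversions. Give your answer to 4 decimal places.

0.5149

Under the Kimura two-parameter model, d = −½ ln(1 − 2P − Q) − ¼ ln(1 − 2Q).
1 − 2P − Q = 0.425, giving −½ ln(0.425) = 0.427833.
1 − 2Q = 0.706, giving −¼ ln(0.706) = 0.087035.
d = 0.427833 + 0.087035 = 0.514868.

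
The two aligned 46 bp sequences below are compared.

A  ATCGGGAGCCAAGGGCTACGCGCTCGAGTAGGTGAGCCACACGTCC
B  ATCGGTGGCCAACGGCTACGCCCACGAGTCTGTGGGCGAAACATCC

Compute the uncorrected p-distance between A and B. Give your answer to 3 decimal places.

0.239

The sequences differ at 11 of 46 positions.
p = 11/46 = 0.239130… ≈ 0.239 (to 3 d.p.).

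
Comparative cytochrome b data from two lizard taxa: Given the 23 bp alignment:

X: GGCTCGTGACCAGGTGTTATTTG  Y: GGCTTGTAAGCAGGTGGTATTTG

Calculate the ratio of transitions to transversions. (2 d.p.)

Transitions are A↔G and C↔T; transversions are all other mismatches.
Transitions: 2. Transversions: 2.
R = 2/2 = 1.00.

1.00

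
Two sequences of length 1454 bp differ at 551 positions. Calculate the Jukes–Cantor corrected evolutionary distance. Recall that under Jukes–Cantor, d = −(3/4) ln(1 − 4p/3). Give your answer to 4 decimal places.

p = 551/1454 ≈ 0.378955.
d = −(3/4) ln(1 − 4p/3) = −0.75 ln(1 − 0.505273) = −0.75 ln(0.494727)
  = −0.75 × (-0.703749) = 0.527812 substitutions/site.

0.5278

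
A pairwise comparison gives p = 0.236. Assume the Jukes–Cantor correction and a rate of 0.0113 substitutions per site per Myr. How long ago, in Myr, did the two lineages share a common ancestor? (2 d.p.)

d = −(3/4) ln(1 − 4p/3) = −0.75 ln(1 − 0.314667) = −0.75 ln(0.685333)
  = −0.75 × (-0.377850) = 0.283388 substitutions/site.
Under a molecular clock d = 2μt, so t = d/(2μ) = 0.283388 / (2 × 0.0113) = 12.54 Myr.

12.54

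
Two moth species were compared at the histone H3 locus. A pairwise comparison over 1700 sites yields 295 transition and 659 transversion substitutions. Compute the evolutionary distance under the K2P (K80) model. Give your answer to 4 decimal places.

P = 295/1700 ≈ 0.173529 and Q = 659/1700 ≈ 0.387647.
Under the Kimura two-parameter model, d = −½ ln(1 − 2P − Q) − ¼ ln(1 − 2Q).
1 − 2P − Q = 0.265295, giving −½ ln(0.265295) = 0.663456.
1 − 2Q = 0.224706, giving −¼ ln(0.224706) = 0.373241.
d = 0.663456 + 0.373241 = 1.036697.

1.0367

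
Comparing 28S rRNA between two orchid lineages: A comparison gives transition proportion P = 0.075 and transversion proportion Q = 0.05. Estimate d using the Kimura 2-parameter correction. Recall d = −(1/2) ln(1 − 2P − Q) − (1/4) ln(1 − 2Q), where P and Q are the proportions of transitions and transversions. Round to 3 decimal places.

Under the Kimura two-parameter model, d = −½ ln(1 − 2P − Q) − ¼ ln(1 − 2Q).
1 − 2P − Q = 0.8, giving −½ ln(0.8) = 0.111572.
1 − 2Q = 0.9, giving −¼ ln(0.9) = 0.026340.
d = 0.111572 + 0.026340 = 0.137912.

0.138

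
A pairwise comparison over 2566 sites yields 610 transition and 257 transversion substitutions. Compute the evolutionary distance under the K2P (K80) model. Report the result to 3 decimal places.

P = 610/2566 ≈ 0.237724 and Q = 257/2566 ≈ 0.100156.
Under the Kimura two-parameter model, d = −½ ln(1 − 2P − Q) − ¼ ln(1 − 2Q).
1 − 2P − Q = 0.424396, giving −½ ln(0.424396) = 0.428544.
1 − 2Q = 0.799688, giving −¼ ln(0.799688) = 0.055883.
d = 0.428544 + 0.055883 = 0.484427.

0.484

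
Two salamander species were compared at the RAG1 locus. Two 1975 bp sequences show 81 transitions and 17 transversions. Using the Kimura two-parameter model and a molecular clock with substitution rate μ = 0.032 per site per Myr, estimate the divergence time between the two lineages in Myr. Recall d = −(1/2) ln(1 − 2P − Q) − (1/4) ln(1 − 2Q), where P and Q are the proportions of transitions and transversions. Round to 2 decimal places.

0.81

P = 81/1975 ≈ 0.041013 and Q = 17/1975 ≈ 0.008608.
Under the Kimura two-parameter model, d = −½ ln(1 − 2P − Q) − ¼ ln(1 − 2Q).
1 − 2P − Q = 0.909366, giving −½ ln(0.909366) = 0.047504.
1 − 2Q = 0.982784, giving −¼ ln(0.982784) = 0.004341.
d = 0.047504 + 0.004341 = 0.051845.
Under a molecular clock d = 2μt, so t = d/(2μ) = 0.051845 / (2 × 0.032) = 0.81 Myr.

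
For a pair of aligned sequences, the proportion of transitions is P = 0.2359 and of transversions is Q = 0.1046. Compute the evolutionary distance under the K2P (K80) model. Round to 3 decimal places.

0.488

Under the Kimura two-parameter model, d = −½ ln(1 − 2P − Q) − ¼ ln(1 − 2Q).
1 − 2P − Q = 0.4236, giving −½ ln(0.4236) = 0.429483.
1 − 2Q = 0.7908, giving −¼ ln(0.7908) = 0.058678.
d = 0.429483 + 0.058678 = 0.488161.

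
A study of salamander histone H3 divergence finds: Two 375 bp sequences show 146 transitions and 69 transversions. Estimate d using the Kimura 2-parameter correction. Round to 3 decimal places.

1.759

P = 146/375 ≈ 0.389333 and Q = 69/375 = 0.184.
Under the Kimura two-parameter model, d = −½ ln(1 − 2P − Q) − ¼ ln(1 − 2Q).
1 − 2P − Q = 0.037334, giving −½ ln(0.037334) = 1.643925.
1 − 2Q = 0.632, giving −¼ ln(0.632) = 0.114716.
d = 1.643925 + 0.114716 = 1.758641.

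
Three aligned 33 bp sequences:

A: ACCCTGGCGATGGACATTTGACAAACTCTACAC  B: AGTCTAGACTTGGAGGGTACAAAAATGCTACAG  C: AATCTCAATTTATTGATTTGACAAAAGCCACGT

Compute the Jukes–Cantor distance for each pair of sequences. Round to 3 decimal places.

A–B: 15/33 sites differ → p ≈ 0.454545, d = −0.75 ln(1 − 0.60606) = 0.698667 ≈ 0.699.
A–C: 16/33 sites differ → p ≈ 0.484848, d = −0.75 ln(1 − 0.646464) = 0.779827 ≈ 0.780.
B–C: 16/33 sites differ → p ≈ 0.484848, d = −0.75 ln(1 − 0.646464) = 0.779827 ≈ 0.780.

d(A,B) = 0.699, d(A,C) = 0.780, d(B,C) = 0.780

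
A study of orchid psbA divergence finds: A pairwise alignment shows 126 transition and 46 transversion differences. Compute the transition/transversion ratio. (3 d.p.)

2.739

R = 126/46 = 2.739130… ≈ 2.739 (to 3 d.p.).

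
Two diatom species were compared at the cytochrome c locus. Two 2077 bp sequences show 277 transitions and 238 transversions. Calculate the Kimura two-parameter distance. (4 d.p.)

0.3052

P = 277/2077 ≈ 0.133365 and Q = 238/2077 ≈ 0.114588.
Under the Kimura two-parameter model, d = −½ ln(1 − 2P − Q) − ¼ ln(1 − 2Q).
1 − 2P − Q = 0.618682, giving −½ ln(0.618682) = 0.240082.
1 − 2Q = 0.770824, giving −¼ ln(0.770824) = 0.065074.
d = 0.240082 + 0.065074 = 0.305156.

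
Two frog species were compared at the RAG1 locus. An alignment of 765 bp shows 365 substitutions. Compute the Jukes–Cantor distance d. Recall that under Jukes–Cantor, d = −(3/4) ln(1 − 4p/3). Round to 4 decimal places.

p = 365/765 ≈ 0.477124.
d = −(3/4) ln(1 − 4p/3) = −0.75 ln(1 − 0.636165) = −0.75 ln(0.363835)
  = −0.75 × (-1.011055) = 0.758291 substitutions/site.

0.7583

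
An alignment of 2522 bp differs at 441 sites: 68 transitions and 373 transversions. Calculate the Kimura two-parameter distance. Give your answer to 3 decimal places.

P = 68/2522 ≈ 0.026963 and Q = 373/2522 ≈ 0.147898.
Under the Kimura two-parameter model, d = −½ ln(1 − 2P − Q) − ¼ ln(1 − 2Q).
1 − 2P − Q = 0.798176, giving −½ ln(0.798176) = 0.112713.
1 − 2Q = 0.704204, giving −¼ ln(0.704204) = 0.087672.
d = 0.112713 + 0.087672 = 0.200385.

0.200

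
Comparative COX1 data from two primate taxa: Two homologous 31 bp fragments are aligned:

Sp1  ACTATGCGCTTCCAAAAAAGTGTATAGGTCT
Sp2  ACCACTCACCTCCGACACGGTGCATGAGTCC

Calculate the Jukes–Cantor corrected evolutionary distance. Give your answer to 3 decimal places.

The sequences differ at 13 of 31 sites, so p = 13/31 ≈ 0.419355.
d = −(3/4) ln(1 − 4p/3) = −0.75 ln(1 − 0.55914) = −0.75 ln(0.44086)
  = −0.75 × (-0.819028) = 0.614271 substitutions/site.

0.614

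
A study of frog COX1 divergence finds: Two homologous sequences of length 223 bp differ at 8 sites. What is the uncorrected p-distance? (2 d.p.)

0.04

p = 8/223 = 0.035874… ≈ 0.04 (to 2 d.p.).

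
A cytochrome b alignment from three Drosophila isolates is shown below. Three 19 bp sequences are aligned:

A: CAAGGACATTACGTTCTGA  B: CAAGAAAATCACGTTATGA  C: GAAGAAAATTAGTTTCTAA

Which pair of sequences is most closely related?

A–B: 4/19 differ, p = 0.211, d = 0.247.
A–C: 6/19 differ, p = 0.316, d = 0.410.
B–C: 6/19 differ, p = 0.316, d = 0.410.
The smallest distance is between A and B.

A and B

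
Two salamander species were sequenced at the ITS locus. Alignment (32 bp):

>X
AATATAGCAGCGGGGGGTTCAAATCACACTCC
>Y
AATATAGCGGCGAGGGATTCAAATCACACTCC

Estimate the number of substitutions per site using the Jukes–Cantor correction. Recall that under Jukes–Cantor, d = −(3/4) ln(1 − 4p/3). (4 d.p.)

0.1001

The sequences differ at 3 of 32 sites (9, 13, 17), so p = 3/32 = 0.09375.
d = −(3/4) ln(1 − 4p/3) = −0.75 ln(1 − 0.125) = −0.75 ln(0.875)
  = −0.75 × (-0.133531) = 0.100148 substitutions/site.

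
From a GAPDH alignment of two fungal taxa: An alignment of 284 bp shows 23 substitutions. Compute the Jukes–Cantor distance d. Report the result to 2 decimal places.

0.09

p = 23/284 ≈ 0.080986.
d = −(3/4) ln(1 − 4p/3) = −0.75 ln(1 − 0.107981) = −0.75 ln(0.892019)
  = −0.75 × (-0.114268) = 0.085701 substitutions/site.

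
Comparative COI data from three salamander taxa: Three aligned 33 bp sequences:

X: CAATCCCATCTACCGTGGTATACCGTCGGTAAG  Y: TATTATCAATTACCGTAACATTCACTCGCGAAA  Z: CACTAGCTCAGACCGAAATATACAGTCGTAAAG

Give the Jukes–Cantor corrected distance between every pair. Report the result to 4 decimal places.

X–Y: 15/33 sites differ → p ≈ 0.454545, d = −0.75 ln(1 − 0.60606) = 0.698667 ≈ 0.6987.
X–Z: 13/33 sites differ → p ≈ 0.393939, d = −0.75 ln(1 − 0.525252) = 0.558728 ≈ 0.5587.
Y–Z: 14/33 sites differ → p ≈ 0.424242, d = −0.75 ln(1 − 0.565656) = 0.625439 ≈ 0.6254.

d(X,Y) = 0.6987, d(X,Z) = 0.5587, d(Y,Z) = 0.6254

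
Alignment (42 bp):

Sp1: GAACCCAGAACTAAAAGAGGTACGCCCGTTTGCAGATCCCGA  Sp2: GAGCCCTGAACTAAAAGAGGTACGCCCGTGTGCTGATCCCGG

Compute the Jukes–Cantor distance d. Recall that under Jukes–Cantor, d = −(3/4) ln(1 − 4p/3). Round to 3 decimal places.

The sequences differ at 5 of 42 sites (3, 7, 30, 34, 42), so p = 5/42 ≈ 0.119048.
d = −(3/4) ln(1 − 4p/3) = −0.75 ln(1 − 0.158731) = −0.75 ln(0.841269)
  = −0.75 × (-0.172844) = 0.129633 substitutions/site.

0.130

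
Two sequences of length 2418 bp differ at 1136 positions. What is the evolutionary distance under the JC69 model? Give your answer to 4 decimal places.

p = 1136/2418 ≈ 0.46981.
d = −(3/4) ln(1 − 4p/3) = −0.75 ln(1 − 0.626413) = −0.75 ln(0.373587)
  = −0.75 × (-0.984604) = 0.738453 substitutions/site.

0.7385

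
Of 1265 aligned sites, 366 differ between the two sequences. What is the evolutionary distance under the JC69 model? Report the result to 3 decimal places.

0.366

p = 366/1265 ≈ 0.289328.
d = −(3/4) ln(1 − 4p/3) = −0.75 ln(1 − 0.385771) = −0.75 ln(0.614229)
  = −0.75 × (-0.487387) = 0.365540 substitutions/site.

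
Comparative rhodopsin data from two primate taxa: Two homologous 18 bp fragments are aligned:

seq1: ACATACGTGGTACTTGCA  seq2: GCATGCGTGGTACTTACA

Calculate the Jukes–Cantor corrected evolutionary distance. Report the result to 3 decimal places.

0.188

The sequences differ at 3 of 18 sites (1, 5, 16), so p = 3/18 ≈ 0.166667.
d = −(3/4) ln(1 − 4p/3) = −0.75 ln(1 − 0.222223) = −0.75 ln(0.777777)
  = −0.75 × (-0.251315) = 0.188486 substitutions/site.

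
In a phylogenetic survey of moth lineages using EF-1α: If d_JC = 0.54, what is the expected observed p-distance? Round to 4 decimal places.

p = (3/4)(1 − e^(−4d/3)) = 0.75 × (1 − e^(-0.72)) = 0.75 × (1 − 0.486752) = 0.384936.

0.3849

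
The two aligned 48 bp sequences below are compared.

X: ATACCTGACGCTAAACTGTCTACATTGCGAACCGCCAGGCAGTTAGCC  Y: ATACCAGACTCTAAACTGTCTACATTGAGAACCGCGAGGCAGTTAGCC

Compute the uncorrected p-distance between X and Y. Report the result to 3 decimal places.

The sequences differ at 4 of 48 positions (sites 6, 10, 28, 36).
p = 4/48 = 0.083333… ≈ 0.083 (to 3 d.p.).

0.083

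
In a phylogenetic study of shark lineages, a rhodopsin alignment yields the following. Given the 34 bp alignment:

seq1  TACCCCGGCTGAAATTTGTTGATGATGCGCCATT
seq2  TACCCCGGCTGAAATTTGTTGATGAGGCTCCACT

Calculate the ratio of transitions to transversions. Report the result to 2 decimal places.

Transitions are A↔G and C↔T; transversions are all other mismatches.
Transitions: 1. Transversions: 2.
R = 1/2 = 0.50.

0.50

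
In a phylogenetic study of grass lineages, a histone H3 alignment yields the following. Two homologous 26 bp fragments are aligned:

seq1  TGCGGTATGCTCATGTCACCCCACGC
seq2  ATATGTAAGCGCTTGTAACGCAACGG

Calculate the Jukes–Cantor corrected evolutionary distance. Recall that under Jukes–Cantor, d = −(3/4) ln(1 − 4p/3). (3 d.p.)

0.623

The sequences differ at 11 of 26 sites, so p = 11/26 ≈ 0.423077.
d = −(3/4) ln(1 − 4p/3) = −0.75 ln(1 − 0.564103) = −0.75 ln(0.435897)
  = −0.75 × (-0.830349) = 0.622762 substitutions/site.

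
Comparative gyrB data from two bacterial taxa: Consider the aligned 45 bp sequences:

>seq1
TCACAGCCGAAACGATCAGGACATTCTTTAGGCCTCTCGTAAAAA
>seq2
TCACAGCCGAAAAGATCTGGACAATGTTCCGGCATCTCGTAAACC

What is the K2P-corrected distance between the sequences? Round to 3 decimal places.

Of 45 sites, 1 differences are transitions and 8 are transversions, so P = 1/45 ≈ 0.022222 and Q = 8/45 ≈ 0.177778.
Under the Kimura two-parameter model, d = −½ ln(1 − 2P − Q) − ¼ ln(1 − 2Q).
1 − 2P − Q = 0.777778, giving −½ ln(0.777778) = 0.125657.
1 − 2Q = 0.644444, giving −¼ ln(0.644444) = 0.109842.
d = 0.125657 + 0.109842 = 0.235499.

0.235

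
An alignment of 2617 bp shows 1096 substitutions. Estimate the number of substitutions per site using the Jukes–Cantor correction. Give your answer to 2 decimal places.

0.61

p = 1096/2617 ≈ 0.4188.
d = −(3/4) ln(1 − 4p/3) = −0.75 ln(1 − 0.5584) = −0.75 ln(0.4416)
  = −0.75 × (-0.817351) = 0.613013 substitutions/site.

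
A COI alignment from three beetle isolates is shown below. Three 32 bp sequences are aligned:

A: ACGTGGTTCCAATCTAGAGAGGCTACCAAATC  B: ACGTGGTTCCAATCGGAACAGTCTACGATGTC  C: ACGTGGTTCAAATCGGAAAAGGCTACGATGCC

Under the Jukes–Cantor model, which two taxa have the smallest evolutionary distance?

A–B: 8/32 differ, p = 0.250, d = 0.304.
A–C: 9/32 differ, p = 0.281, d = 0.353.
B–C: 4/32 differ, p = 0.125, d = 0.137.
The smallest distance is between B and C.

B and C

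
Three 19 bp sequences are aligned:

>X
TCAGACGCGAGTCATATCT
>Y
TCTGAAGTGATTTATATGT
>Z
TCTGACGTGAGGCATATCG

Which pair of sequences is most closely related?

X–Y: 6/19 differ, p = 0.316, d = 0.410.
X–Z: 4/19 differ, p = 0.211, d = 0.247.
Y–Z: 6/19 differ, p = 0.316, d = 0.410.
The smallest distance is between X and Z.

X and Z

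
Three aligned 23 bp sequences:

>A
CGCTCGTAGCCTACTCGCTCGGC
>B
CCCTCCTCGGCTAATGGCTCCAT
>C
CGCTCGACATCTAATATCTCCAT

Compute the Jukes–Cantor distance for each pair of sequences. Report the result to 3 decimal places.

d(A,B) = 0.553, d(A,C) = 0.650, d(B,C) = 0.390

A–B: 9/23 sites differ → p ≈ 0.391304, d = −0.75 ln(1 − 0.521739) = 0.553199 ≈ 0.553.
A–C: 10/23 sites differ → p ≈ 0.434783, d = −0.75 ln(1 − 0.579711) = 0.650110 ≈ 0.650.
B–C: 7/23 sites differ → p ≈ 0.304348, d = −0.75 ln(1 − 0.405797) = 0.390401 ≈ 0.390.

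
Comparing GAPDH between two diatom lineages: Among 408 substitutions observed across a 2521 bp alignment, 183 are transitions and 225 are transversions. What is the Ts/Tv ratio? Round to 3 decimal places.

R = 183/225 = 0.813333… ≈ 0.813 (to 3 d.p.).

0.813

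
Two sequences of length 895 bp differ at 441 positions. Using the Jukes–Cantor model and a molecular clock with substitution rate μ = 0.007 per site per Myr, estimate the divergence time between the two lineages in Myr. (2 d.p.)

57.32

p = 441/895 ≈ 0.492737.
d = −(3/4) ln(1 − 4p/3) = −0.75 ln(1 − 0.656983) = −0.75 ln(0.343017)
  = −0.75 × (-1.069975) = 0.802481 substitutions/site.
Under a molecular clock d = 2μt, so t = d/(2μ) = 0.802481 / (2 × 0.007) = 57.32 Myr.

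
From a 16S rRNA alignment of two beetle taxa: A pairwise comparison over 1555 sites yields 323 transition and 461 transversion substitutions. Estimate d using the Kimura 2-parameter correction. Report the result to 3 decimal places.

P = 323/1555 ≈ 0.207717 and Q = 461/1555 ≈ 0.296463.
Under the Kimura two-parameter model, d = −½ ln(1 − 2P − Q) − ¼ ln(1 − 2Q).
1 − 2P − Q = 0.288103, giving −½ ln(0.288103) = 0.622219.
1 − 2Q = 0.407074, giving −¼ ln(0.407074) = 0.224690.
d = 0.622219 + 0.224690 = 0.846909.

0.847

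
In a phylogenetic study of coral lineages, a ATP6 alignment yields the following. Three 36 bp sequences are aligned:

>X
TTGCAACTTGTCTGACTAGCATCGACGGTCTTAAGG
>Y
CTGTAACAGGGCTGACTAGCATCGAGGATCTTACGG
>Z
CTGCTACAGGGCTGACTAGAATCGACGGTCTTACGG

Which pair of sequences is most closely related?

Y and Z

X–Y: 8/36 differ, p = 0.222, d = 0.264.
X–Z: 7/36 differ, p = 0.194, d = 0.225.
Y–Z: 5/36 differ, p = 0.139, d = 0.154.
The smallest distance is between Y and Z.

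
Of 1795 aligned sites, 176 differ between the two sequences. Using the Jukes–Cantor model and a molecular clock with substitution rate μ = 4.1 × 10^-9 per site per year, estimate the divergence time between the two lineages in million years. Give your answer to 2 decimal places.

p = 176/1795 ≈ 0.09805.
d = −(3/4) ln(1 − 4p/3) = −0.75 ln(1 − 0.130733) = −0.75 ln(0.869267)
  = −0.75 × (-0.140105) = 0.105079 substitutions/site.
Under a molecular clock d = 2μt, so t = d/(2μ) = 0.105079 / (2 × 4.1 × 10^-9) = 12.81 million years.

12.81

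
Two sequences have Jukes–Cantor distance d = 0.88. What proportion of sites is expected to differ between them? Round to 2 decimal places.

p = (3/4)(1 − e^(−4d/3)) = 0.75 × (1 − e^(-1.173333)) = 0.75 × (1 − 0.309334) = 0.518000.

0.52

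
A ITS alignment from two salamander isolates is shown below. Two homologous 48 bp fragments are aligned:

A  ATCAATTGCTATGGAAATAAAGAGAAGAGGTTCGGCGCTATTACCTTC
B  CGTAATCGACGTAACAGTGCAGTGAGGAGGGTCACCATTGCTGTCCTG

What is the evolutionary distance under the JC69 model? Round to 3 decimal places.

0.961

The sequences differ at 26 of 48 sites, so p = 26/48 ≈ 0.541667.
d = −(3/4) ln(1 − 4p/3) = −0.75 ln(1 − 0.722223) = −0.75 ln(0.277777)
  = −0.75 × (-1.280937) = 0.960703 substitutions/site.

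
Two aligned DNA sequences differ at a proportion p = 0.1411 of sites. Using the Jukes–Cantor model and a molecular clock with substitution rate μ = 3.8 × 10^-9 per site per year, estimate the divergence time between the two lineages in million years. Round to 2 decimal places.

d = −(3/4) ln(1 − 4p/3) = −0.75 ln(1 − 0.188133) = −0.75 ln(0.811867)
  = −0.75 × (-0.208419) = 0.156314 substitutions/site.
Under a molecular clock d = 2μt, so t = d/(2μ) = 0.156314 / (2 × 3.8 × 10^-9) = 20.57 million years.

20.57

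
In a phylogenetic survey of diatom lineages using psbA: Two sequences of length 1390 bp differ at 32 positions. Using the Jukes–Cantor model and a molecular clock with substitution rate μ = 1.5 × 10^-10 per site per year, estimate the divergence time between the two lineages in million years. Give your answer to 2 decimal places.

p = 32/1390 ≈ 0.023022.
d = −(3/4) ln(1 − 4p/3) = −0.75 ln(1 − 0.030696) = −0.75 ln(0.969304)
  = −0.75 × (-0.031177) = 0.023383 substitutions/site.
Under a molecular clock d = 2μt, so t = d/(2μ) = 0.023383 / (2 × 1.5 × 10^-10) = 77.94 million years.

77.94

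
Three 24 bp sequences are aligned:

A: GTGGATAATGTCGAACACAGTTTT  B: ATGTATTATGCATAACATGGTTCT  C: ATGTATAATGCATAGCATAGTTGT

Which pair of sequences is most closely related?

B and C

A–B: 9/24 differ, p = 0.375, d = 0.520.
A–C: 8/24 differ, p = 0.333, d = 0.441.
B–C: 4/24 differ, p = 0.167, d = 0.188.
The smallest distance is between B and C.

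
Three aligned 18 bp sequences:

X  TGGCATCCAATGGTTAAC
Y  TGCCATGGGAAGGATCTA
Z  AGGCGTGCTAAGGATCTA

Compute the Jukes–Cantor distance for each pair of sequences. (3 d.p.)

X–Y: 9/18 sites differ → p = 0.5, d = −0.75 ln(1 − 0.666667) = 0.823960 ≈ 0.824.
X–Z: 9/18 sites differ → p = 0.5, d = −0.75 ln(1 − 0.666667) = 0.823960 ≈ 0.824.
Y–Z: 5/18 sites differ → p ≈ 0.277778, d = −0.75 ln(1 − 0.370371) = 0.346968 ≈ 0.347.

d(X,Y) = 0.824, d(X,Z) = 0.824, d(Y,Z) = 0.347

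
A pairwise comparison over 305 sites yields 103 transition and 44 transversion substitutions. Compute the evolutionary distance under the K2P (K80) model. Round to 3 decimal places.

0.942

P = 103/305 ≈ 0.337705 and Q = 44/305 ≈ 0.144262.
Under the Kimura two-parameter model, d = −½ ln(1 − 2P − Q) − ¼ ln(1 − 2Q).
1 − 2P − Q = 0.180328, giving −½ ln(0.180328) = 0.856489.
1 − 2Q = 0.711476, giving −¼ ln(0.711476) = 0.085103.
d = 0.856489 + 0.085103 = 0.941592.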